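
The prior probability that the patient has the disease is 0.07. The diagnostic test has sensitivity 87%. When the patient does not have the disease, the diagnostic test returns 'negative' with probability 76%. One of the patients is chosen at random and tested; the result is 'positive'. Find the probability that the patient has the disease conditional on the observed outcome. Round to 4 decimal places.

Write H for 'the patient has the disease'. Prior odds H:¬H = 0.07/0.93 = 0.075269. For the 'positive' outcome, the likelihood ratio is 0.87/0.24 = 3.6250.
Posterior odds = 0.075269 × 3.6250 = 0.27285, so P(H|E) = 0.27285/(1+0.27285) = 0.2144.

P(H | E) ≈ 0.2144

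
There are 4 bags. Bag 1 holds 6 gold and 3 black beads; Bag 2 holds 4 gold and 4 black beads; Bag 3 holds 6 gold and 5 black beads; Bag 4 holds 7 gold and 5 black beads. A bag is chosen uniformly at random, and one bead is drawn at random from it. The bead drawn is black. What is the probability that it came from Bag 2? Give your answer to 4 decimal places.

Posterior probability ≈ 0.2933

Tabulate prior·likelihood by source: [1] prior 0.25, lik 0.3333, product 0.08333; [2] prior 0.25, lik 0.5, product 0.1250; [3] prior 0.25, lik 0.4545, product 0.1136; [4] prior 0.25, lik 0.4167, product 0.1042.
Normalizing constant = 0.42614; the posterior for Bag 2 is its product over the sum, 0.1250/0.42614 = 0.2933.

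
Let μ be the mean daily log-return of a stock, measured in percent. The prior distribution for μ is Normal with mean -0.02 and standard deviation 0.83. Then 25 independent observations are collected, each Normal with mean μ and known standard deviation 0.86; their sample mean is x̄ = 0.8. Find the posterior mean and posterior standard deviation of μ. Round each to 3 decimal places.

Prior precision 1/τ₀² = 1/0.83² = 1.45159; data precision n/σ² = 25/0.86² = 33.8021.
Posterior precision = 1.45159 + 33.8021 = 35.2536, giving posterior SD = 1/√35.2536 = 0.168.
Posterior mean = (1.45159·-0.02 + 33.8021·0.8) / 35.2536 = 0.766.

Posterior mean ≈ 0.766; posterior SD ≈ 0.168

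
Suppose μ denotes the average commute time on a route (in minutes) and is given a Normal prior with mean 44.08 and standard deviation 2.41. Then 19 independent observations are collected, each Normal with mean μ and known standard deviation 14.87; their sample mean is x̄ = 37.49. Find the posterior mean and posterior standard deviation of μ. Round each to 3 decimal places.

Posterior mean ≈ 41.886; posterior SD ≈ 1.968

Prior precision 1/τ₀² = 1/2.41² = 0.172173; data precision n/σ² = 19/14.87² = 0.0859274.
Posterior precision = 0.172173 + 0.0859274 = 0.258101, giving posterior SD = 1/√0.258101 = 1.968.
Posterior mean = (0.172173·44.08 + 0.0859274·37.49) / 0.258101 = 41.886.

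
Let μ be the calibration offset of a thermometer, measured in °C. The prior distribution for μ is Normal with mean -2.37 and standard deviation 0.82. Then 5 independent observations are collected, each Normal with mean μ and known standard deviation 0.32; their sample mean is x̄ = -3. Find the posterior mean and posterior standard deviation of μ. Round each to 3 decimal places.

Prior precision 1/τ₀² = 1/0.82² = 1.48721; data precision n/σ² = 5/0.32² = 48.8281.
Posterior precision = 1.48721 + 48.8281 = 50.3153, giving posterior SD = 1/√50.3153 = 0.141.
Posterior mean = (1.48721·-2.37 + 48.8281·-3) / 50.3153 = -2.981.

Posterior mean ≈ -2.981; posterior SD ≈ 0.141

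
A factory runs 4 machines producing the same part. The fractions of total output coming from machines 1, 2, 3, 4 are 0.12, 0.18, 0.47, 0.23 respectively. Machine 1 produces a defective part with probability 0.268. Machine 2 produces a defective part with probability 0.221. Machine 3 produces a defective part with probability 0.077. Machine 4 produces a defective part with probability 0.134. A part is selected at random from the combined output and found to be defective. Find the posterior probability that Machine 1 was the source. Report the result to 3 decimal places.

Posterior probability ≈ 0.231

Tabulate prior·likelihood by source: [1] prior 0.12, lik 0.268, product 0.03216; [2] prior 0.18, lik 0.221, product 0.03978; [3] prior 0.47, lik 0.077, product 0.03619; [4] prior 0.23, lik 0.134, product 0.03082.
Normalizing constant = 0.13895; the posterior for Machine 1 is its product over the sum, 0.03216/0.13895 = 0.231.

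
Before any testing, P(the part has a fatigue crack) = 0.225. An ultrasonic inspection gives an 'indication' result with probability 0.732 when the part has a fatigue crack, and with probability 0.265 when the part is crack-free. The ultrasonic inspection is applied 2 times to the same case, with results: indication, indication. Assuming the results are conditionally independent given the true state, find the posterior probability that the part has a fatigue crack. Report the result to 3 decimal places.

Let H be the event that the part has a fatigue crack; start with P(H) = 0.225. P('indication'|H) = 0.732, P('indication'|¬H) = 0.265.
Update on result 1 ('indication'): P(H) ← 0.732·0.2250 / (0.732·0.2250 + 0.265·0.7750) = 0.16470/0.37008 = 0.4450.
Update on result 2 ('indication'): P(H) ← 0.732·0.4450 / (0.732·0.4450 + 0.265·0.5550) = 0.32577/0.47284 = 0.6890.

Posterior P(H) ≈ 0.689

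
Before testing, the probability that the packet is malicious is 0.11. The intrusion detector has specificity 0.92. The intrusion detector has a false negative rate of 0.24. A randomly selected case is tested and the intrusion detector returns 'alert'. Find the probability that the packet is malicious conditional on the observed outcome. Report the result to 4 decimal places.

P(H | E) ≈ 0.5401

Write H for 'the packet is malicious'. Prior odds H:¬H = 0.11/0.89 = 0.12360. For the 'alert' outcome, the likelihood ratio is 0.76/0.08 = 9.5000.
Posterior odds = 0.12360 × 9.5000 = 1.1742, so P(H|E) = 1.1742/(1+1.1742) = 0.5401.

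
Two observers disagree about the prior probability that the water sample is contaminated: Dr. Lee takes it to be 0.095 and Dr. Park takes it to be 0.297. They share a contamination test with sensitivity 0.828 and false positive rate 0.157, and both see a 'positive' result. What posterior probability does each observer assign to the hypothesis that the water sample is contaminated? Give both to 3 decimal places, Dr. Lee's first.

Dr. Lee: 0.356; Dr. Park: 0.690

The likelihood ratio for a 'positive' result is 0.828/0.157 = 5.2739.
Dr. Lee: prior odds 0.095/0.905 = 0.10497; posterior odds 0.55361; posterior probability 0.356.
Dr. Park: prior odds 0.297/0.703 = 0.42248; posterior odds 2.2281; posterior probability 0.690.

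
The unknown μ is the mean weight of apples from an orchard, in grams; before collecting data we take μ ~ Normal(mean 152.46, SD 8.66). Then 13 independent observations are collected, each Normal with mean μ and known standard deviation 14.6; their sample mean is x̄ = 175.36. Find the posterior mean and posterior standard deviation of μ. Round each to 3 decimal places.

Posterior mean ≈ 171.251; posterior SD ≈ 3.668

With known σ, the Normal prior is conjugate. Weight on the data is w = (n/σ²)/(n/σ² + 1/τ₀²) = 0.0609871/(0.0609871+0.0133341) = 0.82059.
Posterior mean = w·x̄ + (1−w)·μ₀ = 0.82059·175.36 + 0.17941·152.46 = 171.251. Posterior variance = 1/(0.0609871+0.0133341) = 13.4551, so SD = 3.668.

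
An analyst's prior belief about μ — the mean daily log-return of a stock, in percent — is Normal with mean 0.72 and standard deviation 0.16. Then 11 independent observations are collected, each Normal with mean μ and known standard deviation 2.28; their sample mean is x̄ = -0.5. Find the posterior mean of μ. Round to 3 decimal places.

Posterior mean ≈ 0.657

With known σ, the Normal prior is conjugate. Weight on the data is w = (n/σ²)/(n/σ² + 1/τ₀²) = 2.11604/(2.11604+39.0625) = 0.051387.
Posterior mean = w·x̄ + (1−w)·μ₀ = 0.051387·-0.5 + 0.94861·0.72 = 0.657.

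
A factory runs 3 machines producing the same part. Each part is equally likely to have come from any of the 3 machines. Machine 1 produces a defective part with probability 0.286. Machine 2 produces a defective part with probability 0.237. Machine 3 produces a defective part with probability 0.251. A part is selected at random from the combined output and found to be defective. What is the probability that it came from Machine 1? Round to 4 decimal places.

Posterior probability ≈ 0.3695

Tabulate prior·likelihood by source: [1] prior 0.333333, lik 0.286, product 0.09533; [2] prior 0.333333, lik 0.237, product 0.07900; [3] prior 0.333333, lik 0.251, product 0.08367.
Normalizing constant = 0.25800; the posterior for Machine 1 is its product over the sum, 0.09533/0.25800 = 0.3695.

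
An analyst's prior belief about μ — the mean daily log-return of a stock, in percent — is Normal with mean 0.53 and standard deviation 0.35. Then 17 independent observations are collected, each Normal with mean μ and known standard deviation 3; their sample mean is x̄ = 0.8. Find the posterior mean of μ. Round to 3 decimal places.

Prior precision 1/τ₀² = 1/0.35² = 8.16327; data precision n/σ² = 17/3² = 1.88889.
Posterior precision = 8.16327 + 1.88889 = 10.0522.
Posterior mean = (8.16327·0.53 + 1.88889·0.8) / 10.0522 = 0.581.

Posterior mean ≈ 0.581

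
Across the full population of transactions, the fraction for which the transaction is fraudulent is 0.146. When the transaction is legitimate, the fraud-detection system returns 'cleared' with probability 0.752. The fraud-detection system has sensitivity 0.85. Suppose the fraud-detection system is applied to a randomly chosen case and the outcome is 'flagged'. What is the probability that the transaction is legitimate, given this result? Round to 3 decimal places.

Write H for 'the transaction is fraudulent'. Prior odds H:¬H = 0.146/0.854 = 0.17096. For the 'flagged' outcome, the likelihood ratio is 0.85/0.248 = 3.4274.
Posterior odds = 0.17096 × 3.4274 = 0.58595, so P(H|E) = 0.58595/(1+0.58595) = 0.369. Then P(¬H|E) = 1 − 0.369 = 0.631.

P(¬H | E) ≈ 0.631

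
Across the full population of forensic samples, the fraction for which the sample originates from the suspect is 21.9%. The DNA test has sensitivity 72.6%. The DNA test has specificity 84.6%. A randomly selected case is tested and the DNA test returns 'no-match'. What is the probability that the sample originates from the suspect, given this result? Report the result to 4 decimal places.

P(H | E) ≈ 0.0833

Write H for 'the sample originates from the suspect'. Prior odds H:¬H = 0.219/0.781 = 0.28041. For the 'no-match' outcome, the likelihood ratio is 0.274/0.846 = 0.32388.
Posterior odds = 0.28041 × 0.32388 = 0.090818, so P(H|E) = 0.090818/(1+0.090818) = 0.0833.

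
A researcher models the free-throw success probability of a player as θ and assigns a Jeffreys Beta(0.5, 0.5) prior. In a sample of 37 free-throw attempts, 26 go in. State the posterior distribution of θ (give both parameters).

Observing 26 successes and 11 failures updates Beta(0.5, 0.5) by adding the success and failure counts to the two shape parameters: α = 0.5+26 = 26.5, β = 0.5+11 = 11.5.

Posterior: Beta(26.5, 11.5)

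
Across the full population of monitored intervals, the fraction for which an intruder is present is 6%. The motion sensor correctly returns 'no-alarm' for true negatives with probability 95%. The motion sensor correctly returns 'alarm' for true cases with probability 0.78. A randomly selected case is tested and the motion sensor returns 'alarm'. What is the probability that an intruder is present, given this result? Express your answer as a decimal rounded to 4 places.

P(H | E) ≈ 0.4989

Let H be the event that an intruder is present. P(H) = 0.06, so P(¬H) = 0.94. With E the 'alarm' result, P(E|H) = 0.78 and P(E|¬H) = 0.05.
P(E) = 0.78·0.06 + 0.05·0.94 = 0.046800 + 0.047000 = 0.093800.
By Bayes' theorem, P(H|E) = 0.046800 / 0.093800 = 0.4989.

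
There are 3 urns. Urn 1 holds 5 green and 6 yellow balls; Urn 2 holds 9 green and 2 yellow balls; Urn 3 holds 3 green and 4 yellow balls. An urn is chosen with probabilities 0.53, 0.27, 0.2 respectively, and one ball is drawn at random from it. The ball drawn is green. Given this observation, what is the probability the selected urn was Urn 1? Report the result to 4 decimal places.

Tabulate prior·likelihood by source: [1] prior 0.53, lik 0.4545, product 0.2409; [2] prior 0.27, lik 0.8182, product 0.2209; [3] prior 0.2, lik 0.4286, product 0.08571.
Normalizing constant = 0.54753; the posterior for Urn 1 is its product over the sum, 0.2409/0.54753 = 0.4400.

Posterior probability ≈ 0.4400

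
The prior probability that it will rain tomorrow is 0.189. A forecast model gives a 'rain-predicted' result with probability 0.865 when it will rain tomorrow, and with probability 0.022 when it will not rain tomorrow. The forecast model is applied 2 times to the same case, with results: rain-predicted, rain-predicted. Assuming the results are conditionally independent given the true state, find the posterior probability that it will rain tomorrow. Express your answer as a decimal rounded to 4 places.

Posterior P(H) ≈ 0.9972

Let H be the event that it will rain tomorrow; start with P(H) = 0.189. P('rain-predicted'|H) = 0.865, P('rain-predicted'|¬H) = 0.022.
Update on result 1 ('rain-predicted'): P(H) ← 0.865·0.1890 / (0.865·0.1890 + 0.022·0.8110) = 0.16348/0.18133 = 0.9016.
Update on result 2 ('rain-predicted'): P(H) ← 0.865·0.9016 / (0.865·0.9016 + 0.022·0.0984) = 0.77989/0.78205 = 0.9972.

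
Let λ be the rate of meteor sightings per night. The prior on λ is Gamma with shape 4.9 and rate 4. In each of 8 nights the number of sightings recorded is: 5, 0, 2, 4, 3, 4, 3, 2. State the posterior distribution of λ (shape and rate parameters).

Total count ∑xᵢ = 23 over n = 8 nights.
Gamma is conjugate to the Poisson likelihood: posterior is Gamma(shape = 4.9+23 = 27.9, rate = 4+8 = 12).

Posterior: Gamma(shape=27.9, rate=12)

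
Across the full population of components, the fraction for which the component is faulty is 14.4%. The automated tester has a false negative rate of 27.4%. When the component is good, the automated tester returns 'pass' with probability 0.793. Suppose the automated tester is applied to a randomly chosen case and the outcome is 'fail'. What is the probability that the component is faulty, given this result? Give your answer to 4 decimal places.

P(H | E) ≈ 0.3711

Write H for 'the component is faulty'. Prior odds H:¬H = 0.144/0.856 = 0.16822. For the 'fail' outcome, the likelihood ratio is 0.726/0.207 = 3.5072.
Posterior odds = 0.16822 × 3.5072 = 0.59000, so P(H|E) = 0.59000/(1+0.59000) = 0.3711.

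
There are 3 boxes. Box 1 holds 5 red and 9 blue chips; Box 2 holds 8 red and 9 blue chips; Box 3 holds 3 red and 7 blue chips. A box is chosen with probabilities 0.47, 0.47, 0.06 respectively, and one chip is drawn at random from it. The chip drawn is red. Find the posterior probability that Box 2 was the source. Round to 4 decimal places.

Posterior probability ≈ 0.5434

Tabulate prior·likelihood by source: [1] prior 0.47, lik 0.3571, product 0.1679; [2] prior 0.47, lik 0.4706, product 0.2212; [3] prior 0.06, lik 0.3, product 0.01800.
Normalizing constant = 0.40703; the posterior for Box 2 is its product over the sum, 0.2212/0.40703 = 0.5434.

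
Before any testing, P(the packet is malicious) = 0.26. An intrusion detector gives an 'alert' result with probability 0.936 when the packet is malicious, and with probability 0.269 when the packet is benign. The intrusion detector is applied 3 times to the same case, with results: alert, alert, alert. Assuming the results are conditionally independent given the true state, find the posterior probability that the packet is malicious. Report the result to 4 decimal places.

Posterior P(H) ≈ 0.9367

With H the event that the packet is malicious, the joint likelihood of the observed sequence is P(data|H) = 0.936·0.936·0.936 = 0.82003 and P(data|¬H) = 0.269·0.269·0.269 = 0.019465.
Bayes: P(H|data) = 0.26·0.82003 / (0.26·0.82003 + 0.74·0.019465) = 0.21321/0.22761 = 0.9367.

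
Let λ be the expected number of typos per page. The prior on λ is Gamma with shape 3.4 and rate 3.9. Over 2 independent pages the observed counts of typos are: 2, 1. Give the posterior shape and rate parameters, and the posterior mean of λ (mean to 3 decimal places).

Posterior: Gamma(shape=6.4, rate=5.9); mean ≈ 1.085

The Poisson likelihood adds the total count to the shape and the number of exposure periods to the rate. Here ∑xᵢ = 3 and n = 2, so shape 3.4→6.4 and rate 3.9→5.9.
Posterior mean = shape/rate = 6.4/5.9 = 1.085.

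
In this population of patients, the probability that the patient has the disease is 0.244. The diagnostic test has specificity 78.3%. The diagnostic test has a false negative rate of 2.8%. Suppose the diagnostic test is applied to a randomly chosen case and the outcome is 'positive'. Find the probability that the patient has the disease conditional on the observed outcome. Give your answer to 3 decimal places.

Let H be the event that the patient has the disease. P(H) = 0.244, so P(¬H) = 0.756. With E the 'positive' result, P(E|H) = 0.972 and P(E|¬H) = 0.217.
P(E) = 0.972·0.244 + 0.217·0.756 = 0.23717 + 0.16405 = 0.40122.
By Bayes' theorem, P(H|E) = 0.23717 / 0.40122 = 0.591.

P(H | E) ≈ 0.591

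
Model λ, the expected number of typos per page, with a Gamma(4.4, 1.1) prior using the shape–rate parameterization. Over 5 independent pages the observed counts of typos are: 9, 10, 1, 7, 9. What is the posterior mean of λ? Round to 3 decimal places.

The Poisson likelihood adds the total count to the shape and the number of exposure periods to the rate. Here ∑xᵢ = 36 and n = 5, so shape 4.4→40.4 and rate 1.1→6.1.
Posterior mean = shape/rate = 40.4/6.1 = 6.623.

Posterior mean ≈ 6.623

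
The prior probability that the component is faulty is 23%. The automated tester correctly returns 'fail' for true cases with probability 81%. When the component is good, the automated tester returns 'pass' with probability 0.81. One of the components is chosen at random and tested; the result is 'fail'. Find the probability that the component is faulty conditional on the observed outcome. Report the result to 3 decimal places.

Let H be the event that the component is faulty. P(H) = 0.23, so P(¬H) = 0.77. With E the 'fail' result, P(E|H) = 0.81 and P(E|¬H) = 0.19.
P(E) = 0.81·0.23 + 0.19·0.77 = 0.18630 + 0.14630 = 0.33260.
By Bayes' theorem, P(H|E) = 0.18630 / 0.33260 = 0.560.

P(H | E) ≈ 0.560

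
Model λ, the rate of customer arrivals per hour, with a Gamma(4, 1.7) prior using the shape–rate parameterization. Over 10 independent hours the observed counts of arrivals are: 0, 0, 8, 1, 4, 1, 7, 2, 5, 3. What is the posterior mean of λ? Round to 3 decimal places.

Posterior mean ≈ 2.991

Total count ∑xᵢ = 31 over n = 10 hours.
Gamma is conjugate to the Poisson likelihood: posterior is Gamma(shape = 4+31 = 35, rate = 1.7+10 = 11.7).
Posterior mean = shape/rate = 35/11.7 = 2.991.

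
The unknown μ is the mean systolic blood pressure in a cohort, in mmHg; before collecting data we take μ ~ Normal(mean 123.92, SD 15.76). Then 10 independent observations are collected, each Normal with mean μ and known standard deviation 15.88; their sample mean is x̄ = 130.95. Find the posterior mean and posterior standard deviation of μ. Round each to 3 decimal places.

Posterior mean ≈ 130.302; posterior SD ≈ 4.785

With known σ, the Normal prior is conjugate. Weight on the data is w = (n/σ²)/(n/σ² + 1/τ₀²) = 0.0396551/(0.0396551+0.00402613) = 0.90783.
Posterior mean = w·x̄ + (1−w)·μ₀ = 0.90783·130.95 + 0.092171·123.92 = 130.302. Posterior variance = 1/(0.0396551+0.00402613) = 22.8931, so SD = 4.785.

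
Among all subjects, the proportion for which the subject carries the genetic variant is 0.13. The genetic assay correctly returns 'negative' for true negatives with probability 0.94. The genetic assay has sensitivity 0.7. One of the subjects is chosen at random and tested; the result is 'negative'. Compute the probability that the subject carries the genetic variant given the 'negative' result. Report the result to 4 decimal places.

P(H | E) ≈ 0.0455

Write H for 'the subject carries the genetic variant'. Prior odds H:¬H = 0.13/0.87 = 0.14943. For the 'negative' outcome, the likelihood ratio is 0.3/0.94 = 0.31915.
Posterior odds = 0.14943 × 0.31915 = 0.047689, so P(H|E) = 0.047689/(1+0.047689) = 0.0455.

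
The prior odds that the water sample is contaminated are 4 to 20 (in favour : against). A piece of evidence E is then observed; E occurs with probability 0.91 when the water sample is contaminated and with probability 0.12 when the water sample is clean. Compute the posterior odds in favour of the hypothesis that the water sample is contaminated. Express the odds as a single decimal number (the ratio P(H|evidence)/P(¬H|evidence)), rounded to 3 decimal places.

Posterior odds ≈ 1.517

Prior odds = 4/20 = 0.20000.
Likelihood ratio for E = 0.91/0.12 = 7.5833.
Posterior odds = prior odds × LR = 1.5167.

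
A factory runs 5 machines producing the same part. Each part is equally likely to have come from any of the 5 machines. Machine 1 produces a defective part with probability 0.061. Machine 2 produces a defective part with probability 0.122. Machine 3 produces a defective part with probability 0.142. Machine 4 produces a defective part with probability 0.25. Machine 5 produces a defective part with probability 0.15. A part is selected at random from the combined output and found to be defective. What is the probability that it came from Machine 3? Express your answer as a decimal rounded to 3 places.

P(defective|M1) = 0.061; P(defective|M2) = 0.122; P(defective|M3) = 0.142; P(defective|M4) = 0.25; P(defective|M5) = 0.15.
Prior × likelihood for each source: 0.2·0.061=0.01220, 0.2·0.122=0.02440, 0.2·0.142=0.02840, 0.2·0.25=0.05000, 0.2·0.15=0.03000. Summing gives P(defective) = 0.14500.
P(Machine 3 | defective) = 0.02840 / 0.14500 = 0.196.

Posterior probability ≈ 0.196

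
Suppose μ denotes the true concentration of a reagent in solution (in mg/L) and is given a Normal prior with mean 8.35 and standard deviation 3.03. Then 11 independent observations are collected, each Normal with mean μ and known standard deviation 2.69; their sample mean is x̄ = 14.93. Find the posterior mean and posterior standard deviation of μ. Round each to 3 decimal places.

Posterior mean ≈ 14.490; posterior SD ≈ 0.783

With known σ, the Normal prior is conjugate. Weight on the data is w = (n/σ²)/(n/σ² + 1/τ₀²) = 1.52016/(1.52016+0.108922) = 0.93314.
Posterior mean = w·x̄ + (1−w)·μ₀ = 0.93314·14.93 + 0.066861·8.35 = 14.490. Posterior variance = 1/(1.52016+0.108922) = 0.613844, so SD = 0.783.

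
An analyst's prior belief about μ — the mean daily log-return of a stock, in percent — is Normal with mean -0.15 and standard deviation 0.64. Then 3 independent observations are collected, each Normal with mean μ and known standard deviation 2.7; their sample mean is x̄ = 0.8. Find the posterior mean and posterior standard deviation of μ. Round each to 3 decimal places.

Posterior mean ≈ -0.013; posterior SD ≈ 0.592

Prior precision 1/τ₀² = 1/0.64² = 2.44141; data precision n/σ² = 3/2.7² = 0.411523.
Posterior precision = 2.44141 + 0.411523 = 2.85293, giving posterior SD = 1/√2.85293 = 0.592.
Posterior mean = (2.44141·-0.15 + 0.411523·0.8) / 2.85293 = -0.013.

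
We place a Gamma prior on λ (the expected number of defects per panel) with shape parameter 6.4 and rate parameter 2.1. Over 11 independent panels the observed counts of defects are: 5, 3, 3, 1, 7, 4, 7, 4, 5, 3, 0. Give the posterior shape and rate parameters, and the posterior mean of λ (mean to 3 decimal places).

Posterior: Gamma(shape=48.4, rate=13.1); mean ≈ 3.695

The Poisson likelihood adds the total count to the shape and the number of exposure periods to the rate. Here ∑xᵢ = 42 and n = 11, so shape 6.4→48.4 and rate 2.1→13.1.
E[λ | data] = 48.4/13.1 = 3.695.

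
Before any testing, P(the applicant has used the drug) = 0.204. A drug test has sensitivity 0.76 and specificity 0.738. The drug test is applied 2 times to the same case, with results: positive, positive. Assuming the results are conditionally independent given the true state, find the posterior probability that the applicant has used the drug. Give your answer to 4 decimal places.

With H the event that the applicant has used the drug, the joint likelihood of the observed sequence is P(data|H) = 0.76·0.76 = 0.57760 and P(data|¬H) = 0.262·0.262 = 0.068644.
Bayes: P(H|data) = 0.204·0.57760 / (0.204·0.57760 + 0.796·0.068644) = 0.11783/0.17247 = 0.6832.

Posterior P(H) ≈ 0.6832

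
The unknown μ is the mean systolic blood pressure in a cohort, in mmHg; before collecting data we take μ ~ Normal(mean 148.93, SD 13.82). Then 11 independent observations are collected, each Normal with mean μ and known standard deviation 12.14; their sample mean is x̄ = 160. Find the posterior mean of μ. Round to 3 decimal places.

Prior precision 1/τ₀² = 1/13.82² = 0.00523581; data precision n/σ² = 11/12.14² = 0.0746372.
Posterior precision = 0.00523581 + 0.0746372 = 0.0798730.
Posterior mean = (0.00523581·148.93 + 0.0746372·160) / 0.0798730 = 159.274.

Posterior mean ≈ 159.274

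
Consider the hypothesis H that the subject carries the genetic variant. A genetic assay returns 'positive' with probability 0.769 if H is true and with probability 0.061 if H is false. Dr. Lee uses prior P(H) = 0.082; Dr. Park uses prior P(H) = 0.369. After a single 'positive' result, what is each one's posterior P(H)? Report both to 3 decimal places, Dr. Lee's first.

P('+'|H) = 0.769, P('+'|¬H) = 0.061.
Dr. Lee: numerator 0.769·0.082 = 0.063058; evidence = 0.063058+0.061·0.918 = 0.11906; posterior = 0.530.
Dr. Park: numerator 0.769·0.369 = 0.28376; evidence = 0.28376+0.061·0.631 = 0.32225; posterior = 0.881.

Dr. Lee: 0.530; Dr. Park: 0.881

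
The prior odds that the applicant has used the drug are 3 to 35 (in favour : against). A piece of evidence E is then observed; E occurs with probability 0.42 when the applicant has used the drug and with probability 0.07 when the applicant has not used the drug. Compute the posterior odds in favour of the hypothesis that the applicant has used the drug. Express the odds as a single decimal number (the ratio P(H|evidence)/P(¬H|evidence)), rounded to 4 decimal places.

Posterior odds ≈ 0.5143

Prior odds = 3/35 = 0.085714.
Likelihood ratio for E = 0.42/0.07 = 6.0000.
Posterior odds = prior odds × LR = 0.51429.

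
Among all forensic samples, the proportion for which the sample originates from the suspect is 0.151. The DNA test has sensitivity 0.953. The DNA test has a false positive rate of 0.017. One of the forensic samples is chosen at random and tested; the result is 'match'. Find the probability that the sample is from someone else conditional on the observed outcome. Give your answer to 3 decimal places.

Write H for 'the sample originates from the suspect'. Prior odds H:¬H = 0.151/0.849 = 0.17786. For the 'match' outcome, the likelihood ratio is 0.953/0.017 = 56.059.
Posterior odds = 0.17786 × 56.059 = 9.9704, so P(H|E) = 9.9704/(1+9.9704) = 0.909. Then P(¬H|E) = 1 − 0.909 = 0.091.

P(¬H | E) ≈ 0.091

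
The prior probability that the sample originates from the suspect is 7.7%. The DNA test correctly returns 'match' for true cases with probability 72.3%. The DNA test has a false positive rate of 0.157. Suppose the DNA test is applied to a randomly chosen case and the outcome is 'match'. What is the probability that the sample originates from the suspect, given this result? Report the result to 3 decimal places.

Let H be the event that the sample originates from the suspect. P(H) = 0.077, so P(¬H) = 0.923. With E the 'match' result, P(E|H) = 0.723 and P(E|¬H) = 0.157.
P(E) = 0.723·0.077 + 0.157·0.923 = 0.055671 + 0.14491 = 0.20058.
By Bayes' theorem, P(H|E) = 0.055671 / 0.20058 = 0.278.

P(H | E) ≈ 0.278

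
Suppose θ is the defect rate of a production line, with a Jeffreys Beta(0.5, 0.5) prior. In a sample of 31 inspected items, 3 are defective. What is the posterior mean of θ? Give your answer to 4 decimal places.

Posterior mean ≈ 0.1094

Observing 3 successes and 28 failures updates Beta(0.5, 0.5) by adding the success and failure counts to the two shape parameters: α = 0.5+3 = 3.5, β = 0.5+28 = 28.5.
Posterior mean = α/(α+β) = 3.5/32 = 0.1094.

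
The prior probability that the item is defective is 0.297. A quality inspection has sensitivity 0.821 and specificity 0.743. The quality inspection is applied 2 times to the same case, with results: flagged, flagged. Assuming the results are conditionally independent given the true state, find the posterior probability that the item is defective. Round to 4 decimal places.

Posterior P(H) ≈ 0.8117

With H the event that the item is defective, the joint likelihood of the observed sequence is P(data|H) = 0.821·0.821 = 0.67404 and P(data|¬H) = 0.257·0.257 = 0.066049.
Bayes: P(H|data) = 0.297·0.67404 / (0.297·0.67404 + 0.703·0.066049) = 0.20019/0.24662 = 0.8117.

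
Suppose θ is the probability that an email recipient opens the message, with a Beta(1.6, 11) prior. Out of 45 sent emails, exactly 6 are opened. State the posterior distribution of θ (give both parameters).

Observing 6 successes and 39 failures updates Beta(1.6, 11) by adding the success and failure counts to the two shape parameters: α = 1.6+6 = 7.6, β = 11+39 = 50.

Posterior: Beta(7.6, 50)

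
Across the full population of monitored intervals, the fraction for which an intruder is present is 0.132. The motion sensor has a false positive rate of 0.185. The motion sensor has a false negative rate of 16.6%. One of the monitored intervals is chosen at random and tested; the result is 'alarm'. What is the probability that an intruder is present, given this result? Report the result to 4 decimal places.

P(H | E) ≈ 0.4067

Write H for 'an intruder is present'. Prior odds H:¬H = 0.132/0.868 = 0.15207. For the 'alarm' outcome, the likelihood ratio is 0.834/0.185 = 4.5081.
Posterior odds = 0.15207 × 4.5081 = 0.68556, so P(H|E) = 0.68556/(1+0.68556) = 0.4067.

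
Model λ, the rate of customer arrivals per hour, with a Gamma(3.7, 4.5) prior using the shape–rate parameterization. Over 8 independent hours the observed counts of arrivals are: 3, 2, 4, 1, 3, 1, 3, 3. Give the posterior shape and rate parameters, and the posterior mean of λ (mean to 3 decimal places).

Posterior: Gamma(shape=23.7, rate=12.5); mean ≈ 1.896

The Poisson likelihood adds the total count to the shape and the number of exposure periods to the rate. Here ∑xᵢ = 20 and n = 8, so shape 3.7→23.7 and rate 4.5→12.5.
Posterior mean = shape/rate = 23.7/12.5 = 1.896.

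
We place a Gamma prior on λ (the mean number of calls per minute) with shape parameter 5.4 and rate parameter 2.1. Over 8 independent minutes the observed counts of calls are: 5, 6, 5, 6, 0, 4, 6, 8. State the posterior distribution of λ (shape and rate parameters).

Posterior: Gamma(shape=45.4, rate=10.1)

The Poisson likelihood adds the total count to the shape and the number of exposure periods to the rate. Here ∑xᵢ = 40 and n = 8, so shape 5.4→45.4 and rate 2.1→10.1.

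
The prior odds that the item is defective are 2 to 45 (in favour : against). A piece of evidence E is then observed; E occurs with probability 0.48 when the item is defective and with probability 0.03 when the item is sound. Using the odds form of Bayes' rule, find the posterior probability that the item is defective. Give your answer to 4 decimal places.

Posterior probability ≈ 0.4156

Prior odds = 2/45 = 0.044444.
Likelihood ratio for E = 0.48/0.03 = 16.000.
Posterior odds = prior odds × LR = 0.71111.
Posterior probability = odds/(1+odds) = 0.71111/1.7111 = 0.4156.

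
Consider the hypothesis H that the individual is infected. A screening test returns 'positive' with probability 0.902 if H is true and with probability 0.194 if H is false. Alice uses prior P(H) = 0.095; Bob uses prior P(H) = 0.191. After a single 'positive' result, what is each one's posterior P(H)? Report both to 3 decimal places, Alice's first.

The likelihood ratio for a 'positive' result is 0.902/0.194 = 4.6495.
Alice: prior odds 0.095/0.905 = 0.10497; posterior odds 0.48807; posterior probability 0.328.
Bob: prior odds 0.191/0.809 = 0.23609; posterior odds 1.0977; posterior probability 0.523.

Alice: 0.328; Bob: 0.523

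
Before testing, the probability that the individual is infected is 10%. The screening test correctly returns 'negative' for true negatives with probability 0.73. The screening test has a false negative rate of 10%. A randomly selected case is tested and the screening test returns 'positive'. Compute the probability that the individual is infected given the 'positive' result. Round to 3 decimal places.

P(H | E) ≈ 0.270

Write H for 'the individual is infected'. Prior odds H:¬H = 0.1/0.9 = 0.11111. For the 'positive' outcome, the likelihood ratio is 0.9/0.27 = 3.3333.
Posterior odds = 0.11111 × 3.3333 = 0.37037, so P(H|E) = 0.37037/(1+0.37037) = 0.270.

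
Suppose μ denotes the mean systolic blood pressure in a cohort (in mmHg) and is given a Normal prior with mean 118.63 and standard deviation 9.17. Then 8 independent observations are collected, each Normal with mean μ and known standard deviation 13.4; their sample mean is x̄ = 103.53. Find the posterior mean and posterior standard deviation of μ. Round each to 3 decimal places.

Prior precision 1/τ₀² = 1/9.17² = 0.0118922; data precision n/σ² = 8/13.4² = 0.0445534.
Posterior precision = 0.0118922 + 0.0445534 = 0.0564455, giving posterior SD = 1/√0.0564455 = 4.209.
Posterior mean = (0.0118922·118.63 + 0.0445534·103.53) / 0.0564455 = 106.711.

Posterior mean ≈ 106.711; posterior SD ≈ 4.209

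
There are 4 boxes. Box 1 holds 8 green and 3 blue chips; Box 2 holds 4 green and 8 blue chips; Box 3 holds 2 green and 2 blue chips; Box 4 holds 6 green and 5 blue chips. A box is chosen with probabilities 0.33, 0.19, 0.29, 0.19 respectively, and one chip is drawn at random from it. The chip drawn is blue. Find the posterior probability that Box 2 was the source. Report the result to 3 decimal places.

Posterior probability ≈ 0.283

Tabulate prior·likelihood by source: [1] prior 0.33, lik 0.2727, product 0.09000; [2] prior 0.19, lik 0.6667, product 0.1267; [3] prior 0.29, lik 0.5, product 0.1450; [4] prior 0.19, lik 0.4545, product 0.08636.
Normalizing constant = 0.44803; the posterior for Box 2 is its product over the sum, 0.1267/0.44803 = 0.283.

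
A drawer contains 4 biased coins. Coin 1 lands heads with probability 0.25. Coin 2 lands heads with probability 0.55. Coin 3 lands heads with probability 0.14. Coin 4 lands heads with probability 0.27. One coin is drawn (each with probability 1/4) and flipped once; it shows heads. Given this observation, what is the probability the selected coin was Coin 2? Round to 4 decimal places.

Posterior probability ≈ 0.4545

Tabulate prior·likelihood by source: [1] prior 0.25, lik 0.25, product 0.06250; [2] prior 0.25, lik 0.55, product 0.1375; [3] prior 0.25, lik 0.14, product 0.03500; [4] prior 0.25, lik 0.27, product 0.06750.
Normalizing constant = 0.30250; the posterior for Coin 2 is its product over the sum, 0.1375/0.30250 = 0.4545.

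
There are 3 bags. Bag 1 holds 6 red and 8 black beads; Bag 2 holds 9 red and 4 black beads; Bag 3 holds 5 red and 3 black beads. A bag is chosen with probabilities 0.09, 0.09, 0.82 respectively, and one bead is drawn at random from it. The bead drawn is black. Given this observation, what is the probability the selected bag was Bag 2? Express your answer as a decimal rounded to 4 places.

Posterior probability ≈ 0.0716

Tabulate prior·likelihood by source: [1] prior 0.09, lik 0.5714, product 0.05143; [2] prior 0.09, lik 0.3077, product 0.02769; [3] prior 0.82, lik 0.375, product 0.3075.
Normalizing constant = 0.38662; the posterior for Bag 2 is its product over the sum, 0.02769/0.38662 = 0.0716.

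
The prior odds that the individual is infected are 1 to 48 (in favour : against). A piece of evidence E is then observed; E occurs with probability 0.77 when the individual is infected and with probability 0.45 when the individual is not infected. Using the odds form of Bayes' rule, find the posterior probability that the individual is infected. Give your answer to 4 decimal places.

Posterior probability ≈ 0.0344

Prior odds = 1/48 = 0.020833.
Likelihood ratio for E = 0.77/0.45 = 1.7111.
Posterior odds = prior odds × LR = 0.035648.
Posterior probability = odds/(1+odds) = 0.035648/1.0356 = 0.0344.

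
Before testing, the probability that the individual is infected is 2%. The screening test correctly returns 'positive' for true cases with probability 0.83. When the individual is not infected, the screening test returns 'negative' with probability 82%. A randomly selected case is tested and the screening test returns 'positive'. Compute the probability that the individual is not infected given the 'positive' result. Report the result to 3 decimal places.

P(¬H | E) ≈ 0.914

Write H for 'the individual is infected'. Prior odds H:¬H = 0.02/0.98 = 0.020408. For the 'positive' outcome, the likelihood ratio is 0.83/0.18 = 4.6111.
Posterior odds = 0.020408 × 4.6111 = 0.094104, so P(H|E) = 0.094104/(1+0.094104) = 0.086. Then P(¬H|E) = 1 − 0.086 = 0.914.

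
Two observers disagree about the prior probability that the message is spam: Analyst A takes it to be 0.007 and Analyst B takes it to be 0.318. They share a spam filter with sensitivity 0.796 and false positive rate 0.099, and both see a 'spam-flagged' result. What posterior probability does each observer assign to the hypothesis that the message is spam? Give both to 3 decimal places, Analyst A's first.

Analyst A: 0.054; Analyst B: 0.789

The likelihood ratio for a 'spam-flagged' result is 0.796/0.099 = 8.0404.
Analyst A: prior odds 0.007/0.993 = 0.0070493; posterior odds 0.056680; posterior probability 0.054.
Analyst B: prior odds 0.318/0.682 = 0.46628; posterior odds 3.7490; posterior probability 0.789.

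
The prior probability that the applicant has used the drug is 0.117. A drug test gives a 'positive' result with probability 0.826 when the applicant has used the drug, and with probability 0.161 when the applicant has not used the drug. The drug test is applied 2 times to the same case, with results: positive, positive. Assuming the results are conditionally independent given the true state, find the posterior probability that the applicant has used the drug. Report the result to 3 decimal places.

Posterior P(H) ≈ 0.777

With H the event that the applicant has used the drug, the joint likelihood of the observed sequence is P(data|H) = 0.826·0.826 = 0.68228 and P(data|¬H) = 0.161·0.161 = 0.025921.
Bayes: P(H|data) = 0.117·0.68228 / (0.117·0.68228 + 0.883·0.025921) = 0.079826/0.10271 = 0.7772.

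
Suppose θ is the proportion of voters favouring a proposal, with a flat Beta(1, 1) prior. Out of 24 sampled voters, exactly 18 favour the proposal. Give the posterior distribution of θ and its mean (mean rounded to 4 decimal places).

Posterior: Beta(19, 7); mean ≈ 0.7308

The binomial likelihood is conjugate to the Beta prior: with 18 successes and 6 failures, the posterior is Beta(1+18, 1+6) = Beta(19, 7).
Posterior mean = α/(α+β) = 19/26 = 0.7308.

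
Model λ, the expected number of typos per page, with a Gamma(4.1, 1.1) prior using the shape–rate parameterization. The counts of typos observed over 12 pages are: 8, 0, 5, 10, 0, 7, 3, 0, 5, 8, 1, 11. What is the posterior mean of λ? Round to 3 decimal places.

Posterior mean ≈ 4.740

The Poisson likelihood adds the total count to the shape and the number of exposure periods to the rate. Here ∑xᵢ = 58 and n = 12, so shape 4.1→62.1 and rate 1.1→13.1.
E[λ | data] = 62.1/13.1 = 4.740.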